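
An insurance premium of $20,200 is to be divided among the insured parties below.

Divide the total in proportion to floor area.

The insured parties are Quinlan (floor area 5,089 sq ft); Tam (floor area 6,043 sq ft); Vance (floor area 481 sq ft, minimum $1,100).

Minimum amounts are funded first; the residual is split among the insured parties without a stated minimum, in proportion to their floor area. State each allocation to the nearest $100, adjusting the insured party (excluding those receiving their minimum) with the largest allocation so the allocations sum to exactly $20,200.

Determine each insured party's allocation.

Guaranteed amounts: Vance $1,100. Residual $19,100.
Residual split over remaining floor area 11,132: Quinlan 8,731.58 → $8,700; Tam 10,368.42 → $10,400.

Quinlan: $8,700 · Tam: $10,400 · Vance: $1,100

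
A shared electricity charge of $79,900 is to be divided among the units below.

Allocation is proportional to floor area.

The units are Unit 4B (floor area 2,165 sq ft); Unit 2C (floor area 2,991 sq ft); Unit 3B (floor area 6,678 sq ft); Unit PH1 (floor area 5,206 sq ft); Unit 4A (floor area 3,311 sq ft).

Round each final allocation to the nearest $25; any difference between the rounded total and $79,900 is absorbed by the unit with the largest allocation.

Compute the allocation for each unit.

Unit 4B: $8,500 | Unit 2C: $11,750 | Unit 3B: $26,200 | Unit PH1: $20,450 | Unit 4A: $13,000

Total floor area = 20,351.
Proportional shares: Unit 4B 2,165/20,351 × $79,900 = 8,500.00; Unit 2C 2,991/20,351 × $79,900 = 11,742.96; Unit 3B 6,678/20,351 × $79,900 = 26,218.48; Unit PH1 5,206/20,351 × $79,900 = 20,439.26; Unit 4A 3,311/20,351 × $79,900 = 12,999.31.
After rounding ($25): Unit 4B $8,500; Unit 2C $11,750; Unit 3B $26,225; Unit PH1 $20,450; Unit 4A $13,000. Sum = $79,925.
Difference $79,900 − $79,925 = −$25 applied to largest allocation (Unit 3B): Unit 3B becomes $26,200.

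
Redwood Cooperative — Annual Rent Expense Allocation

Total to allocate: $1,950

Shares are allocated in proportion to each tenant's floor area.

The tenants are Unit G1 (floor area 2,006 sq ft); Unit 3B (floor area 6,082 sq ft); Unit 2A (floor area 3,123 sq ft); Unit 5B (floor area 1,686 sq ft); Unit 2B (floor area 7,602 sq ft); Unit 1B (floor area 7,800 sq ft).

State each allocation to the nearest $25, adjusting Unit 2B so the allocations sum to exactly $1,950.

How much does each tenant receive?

Unit G1: $150 · Unit 3B: $425 · Unit 2A: $225 · Unit 5B: $125 · Unit 2B: $500 · Unit 1B: $525

Combined floor area = 28,299.
Unrounded shares: Unit G1 2,006/28,299 × $1,950 = 138.23; Unit 3B 6,082/28,299 × $1,950 = 419.09; Unit 2A 3,123/28,299 × $1,950 = 215.20; Unit 5B 1,686/28,299 × $1,950 = 116.18; Unit 2B 7,602/28,299 × $1,950 = 523.83; Unit 1B 7,800/28,299 × $1,950 = 537.47.
Rounded to nearest $25: Unit G1 $150; Unit 3B $425; Unit 2A $225; Unit 5B $125; Unit 2B $525; Unit 1B $525. Sum = $1,975.
Difference $1,950 − $1,975 = −$25 applied to Unit 2B: Unit 2B becomes $500.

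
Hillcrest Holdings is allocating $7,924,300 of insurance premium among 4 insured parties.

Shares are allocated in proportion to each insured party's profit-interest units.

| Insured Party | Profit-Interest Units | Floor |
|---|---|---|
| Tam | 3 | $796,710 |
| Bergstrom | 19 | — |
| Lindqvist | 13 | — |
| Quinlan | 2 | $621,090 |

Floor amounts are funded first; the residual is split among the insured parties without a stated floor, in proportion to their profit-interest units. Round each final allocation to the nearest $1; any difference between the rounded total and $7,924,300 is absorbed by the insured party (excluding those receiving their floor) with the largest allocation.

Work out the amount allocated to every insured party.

Guaranteed amounts: Tam $796,710; Quinlan $621,090. Balance $6,506,500.
Balance split over remaining profit-interest units 32: Bergstrom 3,863,234.38 → $3,863,234; Lindqvist 2,643,265.62 → $2,643,266.

Tam: $796,710; Bergstrom: $3,863,234; Lindqvist: $2,643,266; Quinlan: $621,090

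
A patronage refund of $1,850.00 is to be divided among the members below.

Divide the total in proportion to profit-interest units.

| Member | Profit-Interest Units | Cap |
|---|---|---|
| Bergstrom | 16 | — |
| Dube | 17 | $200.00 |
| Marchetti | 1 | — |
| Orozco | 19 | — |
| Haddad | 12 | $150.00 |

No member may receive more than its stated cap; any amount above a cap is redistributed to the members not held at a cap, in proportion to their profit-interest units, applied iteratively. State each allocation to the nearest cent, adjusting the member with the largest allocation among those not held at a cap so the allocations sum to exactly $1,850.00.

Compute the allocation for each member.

Total profit-interest units = 65.
Unconstrained shares: Bergstrom 455.3846; Dube 483.8462; Marchetti 28.4615; Orozco 540.7692; Haddad 341.5385.
Cap binds for Dube ($200.00), Haddad ($150.00); remaining pool $1,500.00 reallocated over remaining profit-interest units 36.
Shares after redistribution: Bergstrom 666.6667 → $666.67; Marchetti 41.6667 → $41.67; Orozco 791.6667 → $791.67.
Rounding difference −$0.01 applied to Orozco → $791.66.

Bergstrom: $666.67 | Dube: $200.00 | Marchetti: $41.67 | Orozco: $791.66 | Haddad: $150.00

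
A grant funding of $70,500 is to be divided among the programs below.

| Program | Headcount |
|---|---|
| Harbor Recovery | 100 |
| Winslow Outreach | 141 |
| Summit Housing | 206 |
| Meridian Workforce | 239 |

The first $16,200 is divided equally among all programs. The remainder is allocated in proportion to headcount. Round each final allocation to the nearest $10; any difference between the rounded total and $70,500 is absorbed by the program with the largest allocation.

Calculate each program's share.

Harbor Recovery: $11,970 · Winslow Outreach: $15,210 · Summit Housing: $20,360 · Meridian Workforce: $22,960

$16,200 shared equally gives $4,050 per program.
Remainder $54,300 by headcount (total 686): Harbor Recovery 7,915.45 → $7,920; Winslow Outreach 11,160.79 → $11,160; Summit Housing 16,305.83 → $16,310; Meridian Workforce 18,917.93 → $18,920.
Rounding difference −$10 on remainder applied to Meridian Workforce.
Totals: Harbor Recovery $4,050 + $7,920 = $11,970; Winslow Outreach $4,050 + $11,160 = $15,210; Summit Housing $4,050 + $16,310 = $20,360; Meridian Workforce $4,050 + $18,910 = $22,960.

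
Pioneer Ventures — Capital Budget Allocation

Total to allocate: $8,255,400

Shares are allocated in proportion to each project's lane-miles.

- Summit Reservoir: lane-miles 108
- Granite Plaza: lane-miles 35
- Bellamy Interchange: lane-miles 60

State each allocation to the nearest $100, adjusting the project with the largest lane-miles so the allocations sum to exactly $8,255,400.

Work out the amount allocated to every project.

Combined lane-miles = 108 + 35 + 60 = 203.
Raw shares: Summit Reservoir 4,392,035.47; Granite Plaza 1,423,344.83; Bellamy Interchange 2,440,019.70.
At nearest $100: Summit Reservoir $4,392,000; Granite Plaza $1,423,300; Bellamy Interchange $2,440,000. Sum = $8,255,300.
Difference $8,255,400 − $8,255,300 = +$100 applied to largest lane-miles (Summit Reservoir): Summit Reservoir becomes $4,392,100.

Summit Reservoir: $4,392,100 | Granite Plaza: $1,423,300 | Bellamy Interchange: $2,440,000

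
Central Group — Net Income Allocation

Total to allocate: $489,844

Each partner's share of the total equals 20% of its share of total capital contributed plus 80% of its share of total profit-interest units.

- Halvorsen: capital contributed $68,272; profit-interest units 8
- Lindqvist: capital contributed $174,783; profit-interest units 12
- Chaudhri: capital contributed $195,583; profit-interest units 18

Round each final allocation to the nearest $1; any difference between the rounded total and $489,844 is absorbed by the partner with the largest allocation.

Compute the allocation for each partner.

Totals — capital contributed 438,638, profit-interest units 38.
Composite weights (20% capital contributed + 80% profit-interest units): Halvorsen 0.1996; Lindqvist 0.3323; Chaudhri 0.4681.
Pro-rata amounts: Halvorsen 97,748.44; Lindqvist 162,787.45; Chaudhri 229,308.11.
After rounding ($1): Halvorsen $97,748; Lindqvist $162,787; Chaudhri $229,308. Sum = $489,843.
Difference $489,844 − $489,843 = +$1 applied to largest allocation (Chaudhri): Chaudhri becomes $229,309.

Halvorsen: $97,748 · Lindqvist: $162,787 · Chaudhri: $229,309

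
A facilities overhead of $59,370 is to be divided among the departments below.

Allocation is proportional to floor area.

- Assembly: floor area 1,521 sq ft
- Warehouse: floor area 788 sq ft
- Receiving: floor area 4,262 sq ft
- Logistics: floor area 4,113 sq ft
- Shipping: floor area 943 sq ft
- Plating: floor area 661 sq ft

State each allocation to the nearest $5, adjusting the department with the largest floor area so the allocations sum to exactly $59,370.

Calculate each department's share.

Assembly: $7,350; Warehouse: $3,805; Receiving: $20,595; Logistics: $19,870; Shipping: $4,555; Plating: $3,195

Combined floor area = 12,288.
Unrounded shares: Assembly 1,521/12,288 × $59,370 = 7,348.78; Warehouse 788/12,288 × $59,370 = 3,807.26; Receiving 4,262/12,288 × $59,370 = 20,592.04; Logistics 4,113/12,288 × $59,370 = 19,872.14; Shipping 943/12,288 × $59,370 = 4,556.15; Plating 661/12,288 × $59,370 = 3,193.65.
After rounding ($5): Assembly $7,350; Warehouse $3,805; Receiving $20,590; Logistics $19,870; Shipping $4,555; Plating $3,195. Sum = $59,365.
Difference $59,370 − $59,365 = +$5 applied to largest floor area (Receiving): Receiving becomes $20,595.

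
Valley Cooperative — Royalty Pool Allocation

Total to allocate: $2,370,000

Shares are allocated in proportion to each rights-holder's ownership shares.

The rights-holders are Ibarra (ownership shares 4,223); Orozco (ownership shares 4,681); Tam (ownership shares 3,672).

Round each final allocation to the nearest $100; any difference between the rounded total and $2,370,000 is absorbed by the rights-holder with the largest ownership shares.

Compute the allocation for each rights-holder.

Combined ownership shares = 4,223 + 4,681 + 3,672 = 12,576.
Pro-rata amounts: Ibarra 795,842.08; Orozco 882,154.10; Tam 692,003.82.
After rounding ($100): Ibarra $795,800; Orozco $882,200; Tam $692,000. Sum = $2,370,000.
No rounding difference to absorb.

Ibarra: $795,800 · Orozco: $882,200 · Tam: $692,000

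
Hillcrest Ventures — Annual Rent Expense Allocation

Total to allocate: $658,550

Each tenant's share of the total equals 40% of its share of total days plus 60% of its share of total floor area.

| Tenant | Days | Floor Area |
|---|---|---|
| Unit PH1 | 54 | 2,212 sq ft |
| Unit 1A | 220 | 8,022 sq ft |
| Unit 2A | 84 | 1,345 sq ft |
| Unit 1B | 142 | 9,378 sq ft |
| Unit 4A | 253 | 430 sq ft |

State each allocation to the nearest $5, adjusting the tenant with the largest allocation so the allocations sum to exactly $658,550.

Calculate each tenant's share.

Days total 753; floor area total 21,387.
Composite weights (40% days + 60% floor area): Unit PH1 0.0907; Unit 1A 0.3419; Unit 2A 0.0824; Unit 1B 0.3385; Unit 4A 0.1465.
Unrounded shares: Unit PH1 59,757.91; Unit 1A 225,170.41; Unit 2A 54,234.70; Unit 1B 222,936.30; Unit 4A 96,450.68.
After rounding ($5): Unit PH1 $59,760; Unit 1A $225,170; Unit 2A $54,235; Unit 1B $222,935; Unit 4A $96,450. Sum = $658,550.
Rounded total matches; no reconciliation needed.

Unit PH1: $59,760; Unit 1A: $225,170; Unit 2A: $54,235; Unit 1B: $222,935; Unit 4A: $96,450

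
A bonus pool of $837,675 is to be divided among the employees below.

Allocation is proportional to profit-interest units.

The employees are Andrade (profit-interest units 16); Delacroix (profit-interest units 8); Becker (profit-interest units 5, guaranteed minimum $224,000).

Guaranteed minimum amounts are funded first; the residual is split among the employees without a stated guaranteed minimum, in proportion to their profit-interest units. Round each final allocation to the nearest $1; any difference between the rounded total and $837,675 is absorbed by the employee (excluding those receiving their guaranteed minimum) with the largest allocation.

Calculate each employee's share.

Fund the minimums — Becker $224,000. Residual $613,675.
Residual split over remaining profit-interest units 24: Andrade 409,116.67 → $409,117; Delacroix 204,558.33 → $204,558.

Andrade: $409,117 · Delacroix: $204,558 · Becker: $224,000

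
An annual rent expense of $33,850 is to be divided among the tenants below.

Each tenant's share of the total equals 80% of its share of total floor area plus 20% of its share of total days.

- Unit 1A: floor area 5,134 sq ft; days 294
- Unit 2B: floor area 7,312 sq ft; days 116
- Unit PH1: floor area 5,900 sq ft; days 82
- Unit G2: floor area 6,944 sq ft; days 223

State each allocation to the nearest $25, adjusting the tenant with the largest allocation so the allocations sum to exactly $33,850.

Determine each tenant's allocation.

Unit 1A: $8,275; Unit 2B: $8,925; Unit PH1: $7,100; Unit G2: $9,550

Totals — floor area 25,290, days 715.
Combined weights (80% floor area + 20% days): Unit 1A 0.2446; Unit 2B 0.2637; Unit PH1 0.2096; Unit G2 0.2820.
Raw shares: Unit 1A 8,281.13; Unit 2B 8,927.89; Unit PH1 7,094.02; Unit G2 9,546.97.
At nearest $25: Unit 1A $8,275; Unit 2B $8,925; Unit PH1 $7,100; Unit G2 $9,550. Sum = $33,850.
Sum already equals the total — no adjustment.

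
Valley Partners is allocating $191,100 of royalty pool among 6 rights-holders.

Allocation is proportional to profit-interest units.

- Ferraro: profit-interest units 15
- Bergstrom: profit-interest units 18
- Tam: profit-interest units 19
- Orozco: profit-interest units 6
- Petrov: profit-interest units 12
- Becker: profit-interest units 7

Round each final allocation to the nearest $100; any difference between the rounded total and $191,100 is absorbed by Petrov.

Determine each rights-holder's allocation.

Ferraro: $37,200 | Bergstrom: $44,700 | Tam: $47,200 | Orozco: $14,900 | Petrov: $29,700 | Becker: $17,400

Total profit-interest units = 77.
Raw shares: Ferraro 15/77 × $191,100 = 37,227.27; Bergstrom 18/77 × $191,100 = 44,672.73; Tam 19/77 × $191,100 = 47,154.55; Orozco 6/77 × $191,100 = 14,890.91; Petrov 12/77 × $191,100 = 29,781.82; Becker 7/77 × $191,100 = 17,372.73.
At nearest $100: Ferraro $37,200; Bergstrom $44,700; Tam $47,200; Orozco $14,900; Petrov $29,800; Becker $17,400. Sum = $191,200.
Difference $191,100 − $191,200 = −$100 applied to Petrov: Petrov becomes $29,700.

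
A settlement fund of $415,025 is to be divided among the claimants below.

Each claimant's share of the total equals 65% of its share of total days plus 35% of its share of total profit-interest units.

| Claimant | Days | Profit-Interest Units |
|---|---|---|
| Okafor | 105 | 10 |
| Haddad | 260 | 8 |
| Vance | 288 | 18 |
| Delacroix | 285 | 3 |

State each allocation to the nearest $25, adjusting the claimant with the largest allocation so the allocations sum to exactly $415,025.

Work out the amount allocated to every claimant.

Okafor: $67,450 · Haddad: $104,575 · Vance: $149,850 · Delacroix: $93,150

Days total 938; profit-interest units total 39.
Combined weights (65% days + 35% profit-interest units): Okafor 0.1625; Haddad 0.2520; Vance 0.3611; Delacroix 0.2244.
Proportional shares: Okafor 67,443.55; Haddad 104,571.96; Vance 149,870.52; Delacroix 93,138.98.
At nearest $25: Okafor $67,450; Haddad $104,575; Vance $149,875; Delacroix $93,150. Sum = $415,050.
Difference $415,025 − $415,050 = −$25 applied to largest allocation (Vance): Vance becomes $149,850.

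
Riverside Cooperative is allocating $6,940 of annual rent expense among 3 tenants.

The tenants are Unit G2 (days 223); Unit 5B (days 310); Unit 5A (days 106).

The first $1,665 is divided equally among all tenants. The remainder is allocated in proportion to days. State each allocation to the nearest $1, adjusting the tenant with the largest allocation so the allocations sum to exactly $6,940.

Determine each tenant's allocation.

Unit G2: $2,396; Unit 5B: $3,114; Unit 5A: $1,430

$1,665 shared equally gives $555 per tenant.
Remainder $5,275 by days (total 639): Unit G2 1,840.88 → $1,841; Unit 5B 2,559.08 → $2,559; Unit 5A 875.04 → $875.
Totals: Unit G2 $555 + $1,841 = $2,396; Unit 5B $555 + $2,559 = $3,114; Unit 5A $555 + $875 = $1,430.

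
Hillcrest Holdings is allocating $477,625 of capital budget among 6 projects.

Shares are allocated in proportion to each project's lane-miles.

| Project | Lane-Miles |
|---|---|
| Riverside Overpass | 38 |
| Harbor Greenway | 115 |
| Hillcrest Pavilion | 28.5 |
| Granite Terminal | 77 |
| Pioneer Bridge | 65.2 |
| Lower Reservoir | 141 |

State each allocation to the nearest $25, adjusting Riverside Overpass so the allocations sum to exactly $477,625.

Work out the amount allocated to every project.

Sum of lane-miles: 464.7.
Unrounded shares: Riverside Overpass 38/464.7 × $477,625 = 39,056.92; Harbor Greenway 115/464.7 × $477,625 = 118,198.57; Hillcrest Pavilion 28.5/464.7 × $477,625 = 29,292.69; Granite Terminal 77/464.7 × $477,625 = 79,141.65; Pioneer Bridge 65.2/464.7 × $477,625 = 67,013.45; Lower Reservoir 141/464.7 × $477,625 = 144,921.72.
After rounding ($25): Riverside Overpass $39,050; Harbor Greenway $118,200; Hillcrest Pavilion $29,300; Granite Terminal $79,150; Pioneer Bridge $67,025; Lower Reservoir $144,925. Sum = $477,650.
Difference $477,625 − $477,650 = −$25 applied to Riverside Overpass: Riverside Overpass becomes $39,025.

Riverside Overpass: $39,025 | Harbor Greenway: $118,200 | Hillcrest Pavilion: $29,300 | Granite Terminal: $79,150 | Pioneer Bridge: $67,025 | Lower Reservoir: $144,925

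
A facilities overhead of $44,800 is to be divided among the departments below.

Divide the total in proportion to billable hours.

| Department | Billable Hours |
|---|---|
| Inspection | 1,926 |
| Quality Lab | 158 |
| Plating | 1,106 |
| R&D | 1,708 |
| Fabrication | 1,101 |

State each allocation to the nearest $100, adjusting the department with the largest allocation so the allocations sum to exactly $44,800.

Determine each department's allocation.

Inspection: $14,300 · Quality Lab: $1,200 · Plating: $8,300 · R&D: $12,800 · Fabrication: $8,200

Billable hours total: 5,999.
Pro-rata amounts: Inspection 1,926/5,999 × $44,800 = 14,383.20; Quality Lab 158/5,999 × $44,800 = 1,179.93; Plating 1,106/5,999 × $44,800 = 8,259.51; R&D 1,708/5,999 × $44,800 = 12,755.19; Fabrication 1,101/5,999 × $44,800 = 8,222.17.
At nearest $100: Inspection $14,400; Quality Lab $1,200; Plating $8,300; R&D $12,800; Fabrication $8,200. Sum = $44,900.
Difference $44,800 − $44,900 = −$100 applied to largest allocation (Inspection): Inspection becomes $14,300.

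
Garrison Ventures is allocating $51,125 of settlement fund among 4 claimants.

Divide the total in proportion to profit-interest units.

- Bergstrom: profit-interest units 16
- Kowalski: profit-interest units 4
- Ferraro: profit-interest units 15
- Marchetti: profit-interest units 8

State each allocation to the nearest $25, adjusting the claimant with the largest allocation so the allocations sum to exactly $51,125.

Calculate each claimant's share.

Bergstrom: $19,050 · Kowalski: $4,750 · Ferraro: $17,825 · Marchetti: $9,500

Sum of profit-interest units: 43.
Unrounded shares: Bergstrom 16/43 × $51,125 = 19,023.26; Kowalski 4/43 × $51,125 = 4,755.81; Ferraro 15/43 × $51,125 = 17,834.30; Marchetti 8/43 × $51,125 = 9,511.63.
At nearest $25: Bergstrom $19,025; Kowalski $4,750; Ferraro $17,825; Marchetti $9,500. Sum = $51,100.
Difference $51,125 − $51,100 = +$25 applied to largest allocation (Bergstrom): Bergstrom becomes $19,050.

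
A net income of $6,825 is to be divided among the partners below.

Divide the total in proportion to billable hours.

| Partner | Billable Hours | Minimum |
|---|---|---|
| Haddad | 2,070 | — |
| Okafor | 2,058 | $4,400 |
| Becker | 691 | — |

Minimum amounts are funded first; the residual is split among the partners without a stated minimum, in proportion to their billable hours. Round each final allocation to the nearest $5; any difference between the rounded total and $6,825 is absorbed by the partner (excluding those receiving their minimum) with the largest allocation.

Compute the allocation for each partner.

Haddad: $1,820 | Okafor: $4,400 | Becker: $605

Fund the minimums — Okafor $4,400. Residual $2,425.
Residual split over remaining billable hours 2,761: Haddad 1,818.09 → $1,820; Becker 606.91 → $605.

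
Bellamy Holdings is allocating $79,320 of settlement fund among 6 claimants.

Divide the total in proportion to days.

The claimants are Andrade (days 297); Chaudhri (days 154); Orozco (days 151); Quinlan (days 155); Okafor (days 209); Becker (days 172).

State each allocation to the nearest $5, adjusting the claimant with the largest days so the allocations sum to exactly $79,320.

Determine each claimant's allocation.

Sum of days: 1,138.
Unrounded shares: Andrade 297/1,138 × $79,320 = 20,701.27; Chaudhri 154/1,138 × $79,320 = 10,733.99; Orozco 151/1,138 × $79,320 = 10,524.89; Quinlan 155/1,138 × $79,320 = 10,803.69; Okafor 209/1,138 × $79,320 = 14,567.56; Becker 172/1,138 × $79,320 = 11,988.61.
After rounding ($5): Andrade $20,700; Chaudhri $10,735; Orozco $10,525; Quinlan $10,805; Okafor $14,570; Becker $11,990. Sum = $79,325.
Difference $79,320 − $79,325 = −$5 applied to largest days (Andrade): Andrade becomes $20,695.

Andrade: $20,695 · Chaudhri: $10,735 · Orozco: $10,525 · Quinlan: $10,805 · Okafor: $14,570 · Becker: $11,990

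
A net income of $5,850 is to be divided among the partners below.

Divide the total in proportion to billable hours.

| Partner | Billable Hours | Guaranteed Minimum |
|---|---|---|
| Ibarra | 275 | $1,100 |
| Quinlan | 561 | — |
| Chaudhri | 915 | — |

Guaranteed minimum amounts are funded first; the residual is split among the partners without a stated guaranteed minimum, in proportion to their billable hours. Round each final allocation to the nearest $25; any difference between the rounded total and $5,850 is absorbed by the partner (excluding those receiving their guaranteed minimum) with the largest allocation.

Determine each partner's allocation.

Minimums first: Ibarra $1,100. Remaining pool $4,750.
Remaining pool split over remaining billable hours 1,476: Quinlan 1,805.39 → $1,800; Chaudhri 2,944.61 → $2,950.

Ibarra: $1,100; Quinlan: $1,800; Chaudhri: $2,950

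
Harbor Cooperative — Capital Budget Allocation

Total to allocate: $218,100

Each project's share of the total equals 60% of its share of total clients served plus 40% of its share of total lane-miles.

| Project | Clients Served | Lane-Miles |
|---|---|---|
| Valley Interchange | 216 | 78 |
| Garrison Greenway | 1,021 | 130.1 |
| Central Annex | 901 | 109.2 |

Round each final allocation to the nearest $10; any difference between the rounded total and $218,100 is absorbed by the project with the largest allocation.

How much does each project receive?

Clients served total 2,138; lane-miles total 317.3.
Composite weights (60% clients served + 40% lane-miles): Valley Interchange 0.1589; Garrison Greenway 0.4505; Central Annex 0.3905.
Pro-rata amounts: Valley Interchange 34,666.35; Garrison Greenway 98,262.40; Central Annex 85,171.25.
Rounded to nearest $10: Valley Interchange $34,670; Garrison Greenway $98,260; Central Annex $85,170. Sum = $218,100.
Sum already equals the total — no adjustment.

Valley Interchange: $34,670; Garrison Greenway: $98,260; Central Annex: $85,170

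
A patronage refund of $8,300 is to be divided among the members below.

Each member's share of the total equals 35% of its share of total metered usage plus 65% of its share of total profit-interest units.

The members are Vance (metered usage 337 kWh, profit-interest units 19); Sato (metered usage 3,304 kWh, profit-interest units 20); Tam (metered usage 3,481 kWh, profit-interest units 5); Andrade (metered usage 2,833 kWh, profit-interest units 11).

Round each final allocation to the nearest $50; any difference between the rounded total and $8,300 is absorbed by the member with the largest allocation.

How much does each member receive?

Vance: $1,950; Sato: $2,950; Tam: $1,500; Andrade: $1,900

Metered usage total 9,955; profit-interest units total 55.
Composite weights (35% metered usage + 65% profit-interest units): Vance 0.2364; Sato 0.3525; Tam 0.1815; Andrade 0.2296.
Pro-rata amounts: Vance 1,962.07; Sato 2,925.97; Tam 1,506.26; Andrade 1,905.71.
After rounding ($50): Vance $1,950; Sato $2,950; Tam $1,500; Andrade $1,900. Sum = $8,300.
Rounded total matches; no reconciliation needed.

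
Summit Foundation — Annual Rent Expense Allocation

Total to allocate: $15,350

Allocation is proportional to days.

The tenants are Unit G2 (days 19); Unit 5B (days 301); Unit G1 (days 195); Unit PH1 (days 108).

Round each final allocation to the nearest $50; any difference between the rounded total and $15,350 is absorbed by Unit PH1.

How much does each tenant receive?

Unit G2: $450 · Unit 5B: $7,400 · Unit G1: $4,800 · Unit PH1: $2,700

Total days = 623.
Proportional shares: Unit G2 19/623 × $15,350 = 468.14; Unit 5B 301/623 × $15,350 = 7,416.29; Unit G1 195/623 × $15,350 = 4,804.57; Unit PH1 108/623 × $15,350 = 2,661.00.
Rounded to nearest $50: Unit G2 $450; Unit 5B $7,400; Unit G1 $4,800; Unit PH1 $2,650. Sum = $15,300.
Difference $15,350 − $15,300 = +$50 applied to Unit PH1: Unit PH1 becomes $2,700.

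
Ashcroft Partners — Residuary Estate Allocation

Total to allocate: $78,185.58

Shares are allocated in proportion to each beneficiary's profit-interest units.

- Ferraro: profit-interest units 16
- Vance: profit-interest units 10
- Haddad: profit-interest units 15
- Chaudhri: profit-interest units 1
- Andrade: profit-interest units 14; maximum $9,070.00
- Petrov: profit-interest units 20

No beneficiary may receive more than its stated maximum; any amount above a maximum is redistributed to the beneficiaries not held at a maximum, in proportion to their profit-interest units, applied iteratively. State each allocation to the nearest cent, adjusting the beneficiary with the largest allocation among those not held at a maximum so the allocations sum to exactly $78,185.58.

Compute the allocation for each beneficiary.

Ferraro: $17,836.28; Vance: $11,147.67; Haddad: $16,721.51; Chaudhri: $1,114.77; Andrade: $9,070.00; Petrov: $22,295.35

Combined profit-interest units = 76.
Pro-rata shares before constraints: Ferraro 16,460.1221; Vance 10,287.5763; Haddad 15,431.3645; Chaudhri 1,028.7576; Andrade 14,402.6068; Petrov 20,575.1526.
Capped: Andrade ($9,070.00); remaining pool $69,115.58 reallocated over remaining profit-interest units 62.
Shares after redistribution: Ferraro 17,836.2787 → $17,836.28; Vance 11,147.6742 → $11,147.67; Haddad 16,721.5113 → $16,721.51; Chaudhri 1,114.7674 → $1,114.77; Petrov 22,295.3484 → $22,295.35.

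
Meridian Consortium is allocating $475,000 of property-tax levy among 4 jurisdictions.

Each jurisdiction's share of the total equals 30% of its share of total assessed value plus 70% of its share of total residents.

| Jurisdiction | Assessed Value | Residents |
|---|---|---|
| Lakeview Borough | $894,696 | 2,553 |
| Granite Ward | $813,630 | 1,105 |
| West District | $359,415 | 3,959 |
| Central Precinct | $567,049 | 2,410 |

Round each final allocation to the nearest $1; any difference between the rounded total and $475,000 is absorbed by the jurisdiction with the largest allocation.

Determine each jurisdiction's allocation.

Assessed value total 2,634,790; residents total 10,027.
Composite weights (30% assessed value + 70% residents): Lakeview Borough 0.2801; Granite Ward 0.1698; West District 0.3173; Central Precinct 0.2328.
Pro-rata amounts: Lakeview Borough 133,047.42; Granite Ward 80,646.69; West District 150,720.89; Central Precinct 110,585.01.
At nearest $1: Lakeview Borough $133,047; Granite Ward $80,647; West District $150,721; Central Precinct $110,585. Sum = $475,000.
Sum already equals the total — no adjustment.

Lakeview Borough: $133,047 · Granite Ward: $80,647 · West District: $150,721 · Central Precinct: $110,585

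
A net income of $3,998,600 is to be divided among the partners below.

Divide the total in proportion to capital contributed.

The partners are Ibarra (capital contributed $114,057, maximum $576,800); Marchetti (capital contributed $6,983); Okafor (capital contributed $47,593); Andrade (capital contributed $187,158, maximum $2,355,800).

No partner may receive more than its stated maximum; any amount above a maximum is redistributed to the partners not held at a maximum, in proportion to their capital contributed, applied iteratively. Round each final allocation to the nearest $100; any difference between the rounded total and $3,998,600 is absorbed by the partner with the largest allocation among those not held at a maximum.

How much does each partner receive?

Combined capital contributed = 355,791.
Proportional shares (ignoring caps): Ibarra 1,281,843.33; Marchetti 78,479.29; Okafor 534,879.66; Andrade 2,103,397.72.
Capped: Ibarra ($576,800); remaining pool $3,421,800 reallocated over remaining capital contributed 241,734.
Capped: Andrade ($2,355,800); remaining pool $1,066,000 reallocated over remaining capital contributed 54,576.
Redistributed shares: Marchetti 136,394.72 → $136,400; Okafor 929,605.28 → $929,600.

Ibarra: $576,800 | Marchetti: $136,400 | Okafor: $929,600 | Andrade: $2,355,800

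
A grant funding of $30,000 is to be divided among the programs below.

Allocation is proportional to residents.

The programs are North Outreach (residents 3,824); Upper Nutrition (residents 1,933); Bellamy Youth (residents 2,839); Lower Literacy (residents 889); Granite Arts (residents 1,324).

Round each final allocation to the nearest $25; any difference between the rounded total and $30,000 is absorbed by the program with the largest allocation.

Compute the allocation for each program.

Sum of residents: 10,809.
Unrounded shares: North Outreach 3,824/10,809 × $30,000 = 10,613.38; Upper Nutrition 1,933/10,809 × $30,000 = 5,364.97; Bellamy Youth 2,839/10,809 × $30,000 = 7,879.54; Lower Literacy 889/10,809 × $30,000 = 2,467.39; Granite Arts 1,324/10,809 × $30,000 = 3,674.72.
After rounding ($25): North Outreach $10,625; Upper Nutrition $5,375; Bellamy Youth $7,875; Lower Literacy $2,475; Granite Arts $3,675. Sum = $30,025.
Difference $30,000 − $30,025 = −$25 applied to largest allocation (North Outreach): North Outreach becomes $10,600.

North Outreach: $10,600; Upper Nutrition: $5,375; Bellamy Youth: $7,875; Lower Literacy: $2,475; Granite Arts: $3,675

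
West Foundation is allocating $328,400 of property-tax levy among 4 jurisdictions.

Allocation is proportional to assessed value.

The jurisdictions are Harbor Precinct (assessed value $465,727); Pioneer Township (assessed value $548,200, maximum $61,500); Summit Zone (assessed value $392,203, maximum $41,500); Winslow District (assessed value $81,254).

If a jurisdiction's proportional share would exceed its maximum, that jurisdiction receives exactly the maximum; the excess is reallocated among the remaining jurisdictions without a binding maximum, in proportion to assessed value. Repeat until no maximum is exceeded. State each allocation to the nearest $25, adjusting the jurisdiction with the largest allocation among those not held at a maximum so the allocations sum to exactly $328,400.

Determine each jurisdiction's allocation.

Harbor Precinct: $191,925 | Pioneer Township: $61,500 | Summit Zone: $41,500 | Winslow District: $33,475

Assessed value total: 1,487,384.
Unconstrained shares: Harbor Precinct 102,828.02; Pioneer Township 121,037.26; Summit Zone 86,594.63; Winslow District 17,940.10.
Cap binds for Pioneer Township ($61,500), Summit Zone ($41,500); remaining pool $225,400 reallocated over remaining assessed value 546,981.
Redistributed shares: Harbor Precinct 191,916.84 → $191,925; Winslow District 33,483.16 → $33,475.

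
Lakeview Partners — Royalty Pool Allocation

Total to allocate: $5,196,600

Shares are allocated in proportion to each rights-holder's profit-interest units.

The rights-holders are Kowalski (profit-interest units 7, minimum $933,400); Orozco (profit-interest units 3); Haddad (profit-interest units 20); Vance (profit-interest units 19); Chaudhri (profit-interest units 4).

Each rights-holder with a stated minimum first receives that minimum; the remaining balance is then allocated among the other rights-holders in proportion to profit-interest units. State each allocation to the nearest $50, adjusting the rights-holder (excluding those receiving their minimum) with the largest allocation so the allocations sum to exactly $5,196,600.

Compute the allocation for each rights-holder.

Kowalski: $933,400 · Orozco: $278,050 · Haddad: $1,853,550 · Vance: $1,760,900 · Chaudhri: $370,700

Fund the minimums — Kowalski $933,400. Balance $4,263,200.
Balance split over remaining profit-interest units 46: Orozco 278,034.78 → $278,050; Haddad 1,853,565.22 → $1,853,550; Vance 1,760,886.96 → $1,760,900; Chaudhri 370,713.04 → $370,700.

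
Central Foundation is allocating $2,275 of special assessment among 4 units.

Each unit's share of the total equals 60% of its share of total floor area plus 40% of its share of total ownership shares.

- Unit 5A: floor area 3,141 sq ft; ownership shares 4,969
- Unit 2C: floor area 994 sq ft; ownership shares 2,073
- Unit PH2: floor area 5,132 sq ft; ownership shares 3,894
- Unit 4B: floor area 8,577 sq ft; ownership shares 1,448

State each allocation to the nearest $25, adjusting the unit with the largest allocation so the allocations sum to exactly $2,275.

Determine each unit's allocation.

Unit 5A: $600 | Unit 2C: $225 | Unit PH2: $675 | Unit 4B: $775

Totals — floor area 17,844, ownership shares 12,384.
Composite weights (60% floor area + 40% ownership shares): Unit 5A 0.2661; Unit 2C 0.1004; Unit PH2 0.2983; Unit 4B 0.3352.
Proportional shares: Unit 5A 605.41; Unit 2C 228.37; Unit PH2 678.72; Unit 4B 762.51.
Rounded to nearest $25: Unit 5A $600; Unit 2C $225; Unit PH2 $675; Unit 4B $775. Sum = $2,275.
Rounded total matches; no reconciliation needed.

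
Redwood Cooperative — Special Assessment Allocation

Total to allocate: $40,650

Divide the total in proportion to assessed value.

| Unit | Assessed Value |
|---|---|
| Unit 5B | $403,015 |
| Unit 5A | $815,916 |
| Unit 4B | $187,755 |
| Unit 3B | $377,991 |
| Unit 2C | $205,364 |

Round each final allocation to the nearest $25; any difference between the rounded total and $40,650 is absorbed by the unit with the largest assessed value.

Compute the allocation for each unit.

Combined assessed value = 403,015 + 815,916 + 187,755 + 377,991 + 205,364 = 1,990,041.
Raw shares: Unit 5B 8,232.27; Unit 5A 16,666.48; Unit 4B 3,835.22; Unit 3B 7,721.11; Unit 2C 4,194.91.
After rounding ($25): Unit 5B $8,225; Unit 5A $16,675; Unit 4B $3,825; Unit 3B $7,725; Unit 2C $4,200. Sum = $40,650.
No rounding difference to absorb.

Unit 5B: $8,225 · Unit 5A: $16,675 · Unit 4B: $3,825 · Unit 3B: $7,725 · Unit 2C: $4,200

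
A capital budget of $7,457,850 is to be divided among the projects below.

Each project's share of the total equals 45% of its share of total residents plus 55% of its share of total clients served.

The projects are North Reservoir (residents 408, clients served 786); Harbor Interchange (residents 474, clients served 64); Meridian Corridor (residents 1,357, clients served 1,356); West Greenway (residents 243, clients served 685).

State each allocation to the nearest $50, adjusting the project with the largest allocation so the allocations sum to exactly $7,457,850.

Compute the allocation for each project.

Residents total 2,482; clients served total 2,891.
Combined weights (45% residents + 55% clients served): North Reservoir 0.2235; Harbor Interchange 0.0981; Meridian Corridor 0.5040; West Greenway 0.1744.
Unrounded shares: North Reservoir 1,666,871.51; Harbor Interchange 731,723.05; Meridian Corridor 3,758,789.56; West Greenway 1,300,465.88.
Rounded to nearest $50: North Reservoir $1,666,850; Harbor Interchange $731,700; Meridian Corridor $3,758,800; West Greenway $1,300,450. Sum = $7,457,800.
Difference $7,457,850 − $7,457,800 = +$50 applied to largest allocation (Meridian Corridor): Meridian Corridor becomes $3,758,850.

North Reservoir: $1,666,850 · Harbor Interchange: $731,700 · Meridian Corridor: $3,758,850 · West Greenway: $1,300,450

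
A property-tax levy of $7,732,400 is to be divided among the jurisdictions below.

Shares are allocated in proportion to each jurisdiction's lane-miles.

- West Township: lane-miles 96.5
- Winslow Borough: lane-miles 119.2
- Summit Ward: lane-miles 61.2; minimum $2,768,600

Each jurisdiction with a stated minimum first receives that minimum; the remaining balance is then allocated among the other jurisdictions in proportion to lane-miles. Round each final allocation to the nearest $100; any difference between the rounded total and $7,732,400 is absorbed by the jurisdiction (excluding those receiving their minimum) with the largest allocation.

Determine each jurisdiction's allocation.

Fund the minimums — Summit Ward $2,768,600. Residual $4,963,800.
Residual split over remaining lane-miles 215.7: West Township 2,220,707.93 → $2,220,700; Winslow Borough 2,743,092.07 → $2,743,100.

West Township: $2,220,700 | Winslow Borough: $2,743,100 | Summit Ward: $2,768,600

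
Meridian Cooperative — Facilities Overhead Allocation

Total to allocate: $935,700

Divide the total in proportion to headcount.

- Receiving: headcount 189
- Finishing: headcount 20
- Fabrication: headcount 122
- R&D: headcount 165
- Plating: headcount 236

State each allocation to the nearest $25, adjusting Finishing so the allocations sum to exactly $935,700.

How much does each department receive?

Receiving: $241,600; Finishing: $25,550; Fabrication: $155,950; R&D: $210,925; Plating: $301,675

Sum of headcount: 732.
Unrounded shares: Receiving 189/732 × $935,700 = 241,594.67; Finishing 20/732 × $935,700 = 25,565.57; Fabrication 122/732 × $935,700 = 155,950.00; R&D 165/732 × $935,700 = 210,915.98; Plating 236/732 × $935,700 = 301,673.77.
Rounded to nearest $25: Receiving $241,600; Finishing $25,575; Fabrication $155,950; R&D $210,925; Plating $301,675. Sum = $935,725.
Difference $935,700 − $935,725 = −$25 applied to Finishing: Finishing becomes $25,550.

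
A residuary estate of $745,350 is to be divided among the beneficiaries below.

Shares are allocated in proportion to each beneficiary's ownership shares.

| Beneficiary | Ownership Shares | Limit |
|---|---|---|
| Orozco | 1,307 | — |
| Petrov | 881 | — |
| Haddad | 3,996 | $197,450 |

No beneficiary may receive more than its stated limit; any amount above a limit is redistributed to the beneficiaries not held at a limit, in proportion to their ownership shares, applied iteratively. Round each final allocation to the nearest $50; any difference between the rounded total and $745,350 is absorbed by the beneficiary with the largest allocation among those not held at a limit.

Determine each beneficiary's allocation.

Orozco: $327,300 · Petrov: $220,600 · Haddad: $197,450

Sum of ownership shares: 6,184.
Pro-rata shares before constraints: Orozco 157,531.12; Petrov 106,185.86; Haddad 481,633.02.
Cap binds for Haddad ($197,450); residual $547,900 reallocated over remaining ownership shares 2,188.
Shares after redistribution: Orozco 327,287.61 → $327,300; Petrov 220,612.39 → $220,600.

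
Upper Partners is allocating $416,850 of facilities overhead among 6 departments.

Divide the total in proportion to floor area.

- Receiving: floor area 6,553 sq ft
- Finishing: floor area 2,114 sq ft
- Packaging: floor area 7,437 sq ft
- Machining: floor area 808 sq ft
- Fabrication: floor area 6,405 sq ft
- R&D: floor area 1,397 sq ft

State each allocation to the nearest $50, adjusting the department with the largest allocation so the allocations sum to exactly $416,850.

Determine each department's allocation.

Sum of floor area: 24,714.
Pro-rata amounts: Receiving 6,553/24,714 × $416,850 = 110,529.18; Finishing 2,114/24,714 × $416,850 = 35,656.75; Packaging 7,437/24,714 × $416,850 = 125,439.57; Machining 808/24,714 × $416,850 = 13,628.50; Fabrication 6,405/24,714 × $416,850 = 108,032.87; R&D 1,397/24,714 × $416,850 = 23,563.14.
Rounded to nearest $50: Receiving $110,550; Finishing $35,650; Packaging $125,450; Machining $13,650; Fabrication $108,050; R&D $23,550. Sum = $416,900.
Difference $416,850 − $416,900 = −$50 applied to largest allocation (Packaging): Packaging becomes $125,400.

Receiving: $110,550 | Finishing: $35,650 | Packaging: $125,400 | Machining: $13,650 | Fabrication: $108,050 | R&D: $23,550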